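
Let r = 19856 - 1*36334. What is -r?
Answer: 16478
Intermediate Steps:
r = -16478 (r = 19856 - 36334 = -16478)
-r = -1*(-16478) = 16478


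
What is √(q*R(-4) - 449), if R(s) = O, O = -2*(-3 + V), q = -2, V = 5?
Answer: 21*I ≈ 21.0*I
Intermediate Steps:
O = -4 (O = -2*(-3 + 5) = -2*2 = -4)
R(s) = -4
√(q*R(-4) - 449) = √(-2*(-4) - 449) = √(8 - 449) = √(-441) = 21*I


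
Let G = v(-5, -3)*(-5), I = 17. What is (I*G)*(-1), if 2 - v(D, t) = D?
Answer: 595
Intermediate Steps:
v(D, t) = 2 - D
G = -35 (G = (2 - 1*(-5))*(-5) = (2 + 5)*(-5) = 7*(-5) = -35)
(I*G)*(-1) = (17*(-35))*(-1) = -595*(-1) = 595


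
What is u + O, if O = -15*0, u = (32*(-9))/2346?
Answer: -48/391 ≈ -0.12276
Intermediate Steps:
u = -48/391 (u = -288*1/2346 = -48/391 ≈ -0.12276)
O = 0
u + O = -48/391 + 0 = -48/391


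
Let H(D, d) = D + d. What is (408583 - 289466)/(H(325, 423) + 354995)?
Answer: 119117/355743 ≈ 0.33484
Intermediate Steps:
(408583 - 289466)/(H(325, 423) + 354995) = (408583 - 289466)/((325 + 423) + 354995) = 119117/(748 + 354995) = 119117/355743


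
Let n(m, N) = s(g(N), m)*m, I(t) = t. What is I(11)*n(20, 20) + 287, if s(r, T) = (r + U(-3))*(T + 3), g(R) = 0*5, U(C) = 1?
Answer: 5347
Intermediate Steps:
g(R) = 0
s(r, T) = (1 + r)*(3 + T) (s(r, T) = (r + 1)*(T + 3) = (1 + r)*(3 + T))
n(m, N) = m*(3 + m) (n(m, N) = (3 + m + 3*0 + m*0)*m = (3 + m + 0 + 0)*m = (3 + m)*m = m*(3 + m))
I(11)*n(20, 20) + 287 = 11*(20*(3 + 20)) + 287 = 11*(20*23) + 287 = 11*460 + 287 = 5060 + 287 = 5347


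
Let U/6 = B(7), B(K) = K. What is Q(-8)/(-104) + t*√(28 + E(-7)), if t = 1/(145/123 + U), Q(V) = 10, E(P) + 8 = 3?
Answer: -5/52 + 123*√23/5311 ≈ 0.014915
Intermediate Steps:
E(P) = -5 (E(P) = -8 + 3 = -5)
U = 42 (U = 6*7 = 42)
t = 123/5311 (t = 1/(145/123 + 42) = 1/(5311/123) = 123/5311 ≈ 0.023159)
Q(-8)/(-104) + t*√(28 + E(-7)) = 10/(-104) + 123*√(28 - 5)/5311 = 10*(-1/104) + 123*√23/5311 = -5/52 + 123*√23/5311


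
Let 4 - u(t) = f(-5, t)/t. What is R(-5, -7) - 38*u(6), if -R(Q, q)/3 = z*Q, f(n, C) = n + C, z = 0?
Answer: -437/3 ≈ -145.67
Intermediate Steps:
f(n, C) = C + n
R(Q, q) = 0 (R(Q, q) = -0*Q = -3*0 = 0)
u(t) = 4 - (-5 + t)/t (u(t) = 4 - (t - 5)/t = 4 - (-5 + t)/t)
R(-5, -7) - 38*u(6) = 0 - 38*(3 + 5/6) = 0 - 38*(3 + 5*(⅙)) = 0 - 38*(3 + ⅚) = 0 - 38*23/6 = 0 - 437/3 = -437/3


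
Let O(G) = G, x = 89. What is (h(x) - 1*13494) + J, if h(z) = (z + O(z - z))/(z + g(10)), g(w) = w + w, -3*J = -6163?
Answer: -3740504/327 ≈ -11439.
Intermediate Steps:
J = 6163/3 (J = -⅓*(-6163) = 6163/3 ≈ 2054.3)
g(w) = 2*w
h(z) = z/(20 + z) (h(z) = (z + (z - z))/(z + 2*10) = (z + 0)/(z + 20) = z/(20 + z))
(h(x) - 1*13494) + J = (89/(20 + 89) - 1*13494) + 6163/3 = (89/109 - 13494) + 6163/3 = -1470757/109 + 6163/3 = -3740504/327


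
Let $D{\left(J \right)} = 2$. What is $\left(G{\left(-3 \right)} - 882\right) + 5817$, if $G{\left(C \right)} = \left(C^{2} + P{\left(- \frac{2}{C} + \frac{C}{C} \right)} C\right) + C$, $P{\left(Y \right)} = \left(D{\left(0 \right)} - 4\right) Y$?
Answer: $4951$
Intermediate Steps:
$P{\left(Y \right)} = - 2 Y$ ($P{\left(Y \right)} = \left(2 - 4\right) Y = - 2 Y$)
$G{\left(C \right)} = C + C^{2} + C \left(-2 + \frac{4}{C}\right)$ ($G{\left(C \right)} = \left(C^{2} + - 2 \left(- \frac{2}{C} + \frac{C}{C}\right) C\right) + C = \left(C^{2} + - 2 \left(- \frac{2}{C} + 1\right) C\right) + C = \left(C^{2} + - 2 \left(1 - \frac{2}{C}\right) C\right) + C = \left(C^{2} + \left(-2 + \frac{4}{C}\right) C\right) + C = \left(C^{2} + C \left(-2 + \frac{4}{C}\right)\right) + C = C + C^{2} + C \left(-2 + \frac{4}{C}\right)$)
$\left(G{\left(-3 \right)} - 882\right) + 5817 = \left(\left(4 + \left(-3\right)^{2} - -3\right) - 882\right) + 5817 = \left(\left(4 + 9 + 3\right) - 882\right) + 5817 = \left(16 - 882\right) + 5817 = -866 + 5817 = 4951$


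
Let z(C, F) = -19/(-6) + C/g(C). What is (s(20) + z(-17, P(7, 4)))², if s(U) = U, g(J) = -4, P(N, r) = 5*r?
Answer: 108241/144 ≈ 751.67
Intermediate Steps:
z(C, F) = 19/6 - C/4 (z(C, F) = -19/(-6) + C/(-4) = -19*(-⅙) + C*(-¼) = 19/6 - C/4)
(s(20) + z(-17, P(7, 4)))² = (20 + (19/6 - ¼*(-17)))² = (20 + (19/6 + 17/4))² = (20 + 89/12)² = (329/12)² = 108241/144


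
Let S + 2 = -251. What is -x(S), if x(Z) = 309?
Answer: -309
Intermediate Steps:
S = -253 (S = -2 - 251 = -253)
-x(S) = -1*309 = -309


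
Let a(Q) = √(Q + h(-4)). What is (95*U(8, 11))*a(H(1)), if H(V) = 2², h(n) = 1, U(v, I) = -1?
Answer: -95*√5 ≈ -212.43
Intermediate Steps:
H(V) = 4
a(Q) = √(1 + Q) (a(Q) = √(Q + 1) = √(1 + Q))
(95*U(8, 11))*a(H(1)) = (95*(-1))*√(1 + 4) = -95*√5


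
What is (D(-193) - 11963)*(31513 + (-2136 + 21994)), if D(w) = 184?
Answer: -605099009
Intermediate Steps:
(D(-193) - 11963)*(31513 + (-2136 + 21994)) = (184 - 11963)*(31513 + (-2136 + 21994)) = -11779*(31513 + 19858) = -11779*51371 = -605099009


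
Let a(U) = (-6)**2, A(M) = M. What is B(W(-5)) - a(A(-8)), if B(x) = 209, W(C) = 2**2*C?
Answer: 173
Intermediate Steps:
W(C) = 4*C
a(U) = 36
B(W(-5)) - a(A(-8)) = 209 - 1*36 = 209 - 36 = 173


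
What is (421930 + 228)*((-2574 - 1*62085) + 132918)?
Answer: 28816082922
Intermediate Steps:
(421930 + 228)*((-2574 - 1*62085) + 132918) = 422158*((-2574 - 62085) + 132918) = 422158*(-64659 + 132918) = 422158*68259 = 28816082922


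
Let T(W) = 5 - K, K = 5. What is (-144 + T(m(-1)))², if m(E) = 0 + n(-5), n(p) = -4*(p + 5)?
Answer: 20736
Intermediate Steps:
n(p) = -20 - 4*p (n(p) = -4*(5 + p) = -20 - 4*p)
m(E) = 0 (m(E) = 0 + (-20 - 4*(-5)) = 0 + (-20 + 20) = 0 + 0 = 0)
T(W) = 0 (T(W) = 5 - 1*5 = 5 - 5 = 0)
(-144 + T(m(-1)))² = (-144 + 0)² = (-144)² = 20736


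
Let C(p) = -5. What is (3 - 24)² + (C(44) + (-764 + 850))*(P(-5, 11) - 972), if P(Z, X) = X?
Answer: -77400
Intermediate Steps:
(3 - 24)² + (C(44) + (-764 + 850))*(P(-5, 11) - 972) = (3 - 24)² + (-5 + (-764 + 850))*(11 - 972) = (-21)² + (-5 + 86)*(-961) = 441 + 81*(-961) = 441 - 77841 = -77400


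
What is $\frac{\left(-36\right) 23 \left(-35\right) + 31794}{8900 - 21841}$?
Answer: $- \frac{60774}{12941} \approx -4.6962$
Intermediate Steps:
$\frac{\left(-36\right) 23 \left(-35\right) + 31794}{8900 - 21841} = \frac{\left(-828\right) \left(-35\right) + 31794}{-12941} = \left(28980 + 31794\right) \left(- \frac{1}{12941}\right) = 60774 \left(- \frac{1}{12941}\right) = - \frac{60774}{12941}$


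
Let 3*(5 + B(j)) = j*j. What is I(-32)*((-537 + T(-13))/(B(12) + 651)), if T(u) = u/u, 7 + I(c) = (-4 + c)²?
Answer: -345452/347 ≈ -995.54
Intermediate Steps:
B(j) = -5 + j²/3 (B(j) = -5 + (j*j)/3 = -5 + j²/3)
I(c) = -7 + (-4 + c)²
T(u) = 1
I(-32)*((-537 + T(-13))/(B(12) + 651)) = (-7 + (-4 - 32)²)*((-537 + 1)/((-5 + (⅓)*12²) + 651)) = (-7 + (-36)²)*(-536/((-5 + (⅓)*144) + 651)) = (-7 + 1296)*(-536/((-5 + 48) + 651)) = 1289*(-536/(43 + 651)) = 1289*(-536/694) = 1289*(-536*1/694) = 1289*(-268/347) = -345452/347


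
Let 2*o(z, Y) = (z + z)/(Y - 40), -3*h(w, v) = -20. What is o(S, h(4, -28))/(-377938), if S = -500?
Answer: -15/377938 ≈ -3.9689e-5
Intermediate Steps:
h(w, v) = 20/3 (h(w, v) = -1/3*(-20) = 20/3)
o(z, Y) = z/(-40 + Y) (o(z, Y) = ((z + z)/(Y - 40))/2 = ((2*z)/(-40 + Y))/2 = (2*z/(-40 + Y))/2 = z/(-40 + Y))
o(S, h(4, -28))/(-377938) = -500/(-40 + 20/3)/(-377938) = -500/(-100/3)*(-1/377938) = -500*(-3/100)*(-1/377938) = 15*(-1/377938) = -15/377938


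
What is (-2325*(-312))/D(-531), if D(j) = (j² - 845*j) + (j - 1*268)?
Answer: 725400/729857 ≈ 0.99389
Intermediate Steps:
D(j) = -268 + j² - 844*j (D(j) = (j² - 845*j) + (j - 268) = (j² - 845*j) + (-268 + j) = -268 + j² - 844*j)
(-2325*(-312))/D(-531) = (-2325*(-312))/(-268 + (-531)² - 844*(-531)) = 725400/(-268 + 281961 + 448164) = 725400/729857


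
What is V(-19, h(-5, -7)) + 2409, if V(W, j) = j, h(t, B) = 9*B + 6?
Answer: 2352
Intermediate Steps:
h(t, B) = 6 + 9*B
V(-19, h(-5, -7)) + 2409 = (6 + 9*(-7)) + 2409 = (6 - 63) + 2409 = -57 + 2409 = 2352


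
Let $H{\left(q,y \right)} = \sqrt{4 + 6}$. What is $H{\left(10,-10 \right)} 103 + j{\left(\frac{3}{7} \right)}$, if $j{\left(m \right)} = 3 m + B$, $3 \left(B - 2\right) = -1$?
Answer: $\frac{62}{21} + 103 \sqrt{10} \approx 328.67$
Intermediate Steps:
$B = \frac{5}{3}$ ($B = 2 + \frac{1}{3} \left(-1\right) = 2 - \frac{1}{3} = \frac{5}{3} \approx 1.6667$)
$H{\left(q,y \right)} = \sqrt{10}$
$j{\left(m \right)} = \frac{5}{3} + 3 m$ ($j{\left(m \right)} = 3 m + \frac{5}{3} = \frac{5}{3} + 3 m$)
$H{\left(10,-10 \right)} 103 + j{\left(\frac{3}{7} \right)} = \sqrt{10} \cdot 103 + \left(\frac{5}{3} + 3 \cdot \frac{3}{7}\right) = 103 \sqrt{10} + \left(\frac{5}{3} + 3 \cdot 3 \cdot \frac{1}{7}\right) = 103 \sqrt{10} + \left(\frac{5}{3} + 3 \cdot \frac{3}{7}\right) = 103 \sqrt{10} + \left(\frac{5}{3} + \frac{9}{7}\right) = 103 \sqrt{10} + \frac{62}{21} = \frac{62}{21} + 103 \sqrt{10}$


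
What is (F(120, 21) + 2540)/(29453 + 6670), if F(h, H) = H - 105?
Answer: 2456/36123 ≈ 0.067990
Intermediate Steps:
F(h, H) = -105 + H
(F(120, 21) + 2540)/(29453 + 6670) = ((-105 + 21) + 2540)/(29453 + 6670) = (-84 + 2540)/36123 = 2456*(1/36123) = 2456/36123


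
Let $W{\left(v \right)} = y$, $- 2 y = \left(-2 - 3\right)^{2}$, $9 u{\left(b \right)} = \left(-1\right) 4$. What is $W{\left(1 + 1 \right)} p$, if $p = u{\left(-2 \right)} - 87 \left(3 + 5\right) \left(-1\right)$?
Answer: $- \frac{78250}{9} \approx -8694.4$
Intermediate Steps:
$u{\left(b \right)} = - \frac{4}{9}$ ($u{\left(b \right)} = \frac{\left(-1\right) 4}{9} = \frac{1}{9} \left(-4\right) = - \frac{4}{9}$)
$y = - \frac{25}{2}$ ($y = - \frac{\left(-2 - 3\right)^{2}}{2} = - \frac{\left(-5\right)^{2}}{2} = \left(- \frac{1}{2}\right) 25 = - \frac{25}{2} \approx -12.5$)
$W{\left(v \right)} = - \frac{25}{2}$
$p = \frac{6260}{9}$ ($p = - \frac{4}{9} - 87 \left(3 + 5\right) \left(-1\right) = - \frac{4}{9} - 87 \cdot 8 \left(-1\right) = - \frac{4}{9} - -696 = - \frac{4}{9} + 696 = \frac{6260}{9} \approx 695.56$)
$W{\left(1 + 1 \right)} p = \left(- \frac{25}{2}\right) \frac{6260}{9} = - \frac{78250}{9}$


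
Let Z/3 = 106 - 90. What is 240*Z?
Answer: 11520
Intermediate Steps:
Z = 48 (Z = 3*(106 - 90) = 3*16 = 48)
240*Z = 240*48 = 11520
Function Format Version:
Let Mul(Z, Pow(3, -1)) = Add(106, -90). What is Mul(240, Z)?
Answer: 11520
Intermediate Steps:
Z = 48 (Z = Mul(3, Add(106, -90)) = Mul(3, 16) = 48)
Mul(240, Z) = Mul(240, 48) = 11520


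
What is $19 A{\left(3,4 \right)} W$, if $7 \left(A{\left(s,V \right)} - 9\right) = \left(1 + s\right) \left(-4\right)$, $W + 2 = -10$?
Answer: $- \frac{10716}{7} \approx -1530.9$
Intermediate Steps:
$W = -12$ ($W = -2 - 10 = -12$)
$A{\left(s,V \right)} = \frac{59}{7} - \frac{4 s}{7}$ ($A{\left(s,V \right)} = 9 + \frac{\left(1 + s\right) \left(-4\right)}{7} = 9 + \frac{-4 - 4 s}{7} = 9 - \left(\frac{4}{7} + \frac{4 s}{7}\right) = \frac{59}{7} - \frac{4 s}{7}$)
$19 A{\left(3,4 \right)} W = 19 \left(\frac{59}{7} - \frac{12}{7}\right) \left(-12\right) = 19 \cdot \frac{47}{7} \left(-12\right) = \frac{893}{7} \left(-12\right) = - \frac{10716}{7}$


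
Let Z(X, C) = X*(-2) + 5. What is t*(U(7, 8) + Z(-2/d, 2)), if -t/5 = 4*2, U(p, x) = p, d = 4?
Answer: -520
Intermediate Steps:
t = -40 (t = -20*2 = -5*8 = -40)
Z(X, C) = 5 - 2*X (Z(X, C) = -2*X + 5 = 5 - 2*X)
t*(U(7, 8) + Z(-2/d, 2)) = -40*(7 + (5 - (-4)/4)) = -40*(7 + (5 - 2*(-½))) = -40*(7 + (5 + 1)) = -40*(7 + 6) = -40*13 = -520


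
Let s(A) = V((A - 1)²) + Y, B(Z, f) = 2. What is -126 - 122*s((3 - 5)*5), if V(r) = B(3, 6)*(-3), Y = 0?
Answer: 606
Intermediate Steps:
V(r) = -6 (V(r) = 2*(-3) = -6)
s(A) = -6 (s(A) = -6 + 0 = -6)
-126 - 122*s((3 - 5)*5) = -126 - 122*(-6) = -126 + 732 = 606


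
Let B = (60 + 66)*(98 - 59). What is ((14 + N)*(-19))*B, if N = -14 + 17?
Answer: -1587222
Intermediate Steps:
N = 3
B = 4914 (B = 126*39 = 4914)
((14 + N)*(-19))*B = ((14 + 3)*(-19))*4914 = (17*(-19))*4914 = -323*4914 = -1587222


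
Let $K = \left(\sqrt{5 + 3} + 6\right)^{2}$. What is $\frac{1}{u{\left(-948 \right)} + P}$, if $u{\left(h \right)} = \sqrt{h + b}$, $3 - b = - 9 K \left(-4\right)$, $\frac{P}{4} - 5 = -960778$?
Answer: $- \frac{1}{3843092 - \sqrt{-2529 - 864 \sqrt{2}}} \approx -2.6021 \cdot 10^{-7} - 4.1467 \cdot 10^{-12} i$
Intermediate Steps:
$P = -3843092$ ($P = 20 + 4 \left(-960778\right) = 20 - 3843112 = -3843092$)
$K = \left(6 + 2 \sqrt{2}\right)^{2}$ ($K = \left(\sqrt{8} + 6\right)^{2} = \left(2 \sqrt{2} + 6\right)^{2} = \left(6 + 2 \sqrt{2}\right)^{2} \approx 77.941$)
$b = -1581 - 864 \sqrt{2}$ ($b = 3 - - 9 \left(44 + 24 \sqrt{2}\right) \left(-4\right) = 3 - \left(-396 - 216 \sqrt{2}\right) \left(-4\right) = 3 - \left(1584 + 864 \sqrt{2}\right) = -1581 - 864 \sqrt{2} \approx -2802.9$)
$u{\left(h \right)} = \sqrt{-1581 + h - 864 \sqrt{2}}$ ($u{\left(h \right)} = \sqrt{h - \left(1581 + 864 \sqrt{2}\right)} = \sqrt{-1581 + h - 864 \sqrt{2}}$)
$\frac{1}{u{\left(-948 \right)} + P} = \frac{1}{\sqrt{-1581 - 948 - 864 \sqrt{2}} - 3843092} = \frac{1}{\sqrt{-2529 - 864 \sqrt{2}} - 3843092} = \frac{1}{-3843092 + \sqrt{-2529 - 864 \sqrt{2}}}$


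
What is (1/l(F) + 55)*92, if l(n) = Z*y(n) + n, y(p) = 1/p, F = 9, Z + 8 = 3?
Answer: 96347/19 ≈ 5070.9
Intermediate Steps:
Z = -5 (Z = -8 + 3 = -5)
l(n) = n - 5/n (l(n) = -5/n + n = n - 5/n)
(1/l(F) + 55)*92 = (1/(9 - 5/9) + 55)*92 = (1/(76/9) + 55)*92 = (9/76 + 55)*92 = (4189/76)*92 = 96347/19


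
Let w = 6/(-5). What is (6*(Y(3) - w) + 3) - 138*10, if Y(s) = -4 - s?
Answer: -7059/5 ≈ -1411.8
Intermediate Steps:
w = -6/5 (w = 6*(-⅕) = -6/5 ≈ -1.2000)
(6*(Y(3) - w) + 3) - 138*10 = (6*((-4 - 1*3) - 1*(-6/5)) + 3) - 138*10 = (6*((-4 - 3) + 6/5) + 3) - 1380 = (6*(-7 + 6/5) + 3) - 1380 = (6*(-29/5) + 3) - 1380 = (-174/5 + 3) - 1380 = -159/5 - 1380 = -7059/5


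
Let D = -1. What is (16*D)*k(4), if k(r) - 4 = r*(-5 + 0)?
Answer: 256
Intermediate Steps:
k(r) = 4 - 5*r (k(r) = 4 + r*(-5 + 0) = 4 + r*(-5) = 4 - 5*r)
(16*D)*k(4) = (16*(-1))*(4 - 5*4) = -16*(4 - 20) = -16*(-16) = 256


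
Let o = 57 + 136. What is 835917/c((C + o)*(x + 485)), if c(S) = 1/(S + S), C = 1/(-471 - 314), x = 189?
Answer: 170717148838464/785 ≈ 2.1747e+11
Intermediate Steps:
C = -1/785 (C = 1/(-785) = -1/785 ≈ -0.0012739)
o = 193
c(S) = 1/(2*S)
835917/c((C + o)*(x + 485)) = 835917/((1/(2*(((-1/785 + 193)*(189 + 485)))))) = 835917/((1/(2*(((151504/785)*674))))) = 835917/((1/(2*(102113696/785)))) = 835917/(((1/2)*(785/102113696))) = 835917/(785/204227392) = 835917*(204227392/785) = 170717148838464/785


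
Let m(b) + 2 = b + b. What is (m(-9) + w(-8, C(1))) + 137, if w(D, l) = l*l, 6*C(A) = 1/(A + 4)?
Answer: 105301/900 ≈ 117.00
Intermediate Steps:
C(A) = 1/(6*(4 + A)) (C(A) = 1/(6*(A + 4)) = 1/(6*(4 + A)))
m(b) = -2 + 2*b (m(b) = -2 + (b + b) = -2 + 2*b)
w(D, l) = l**2
(m(-9) + w(-8, C(1))) + 137 = ((-2 + 2*(-9)) + (1/(6*(4 + 1)))**2) + 137 = ((-2 - 18) + ((1/6)/5)**2) + 137 = (-20 + ((1/6)*(1/5))**2) + 137 = (-20 + (1/30)**2) + 137 = (-20 + 1/900) + 137 = -17999/900 + 137 = 105301/900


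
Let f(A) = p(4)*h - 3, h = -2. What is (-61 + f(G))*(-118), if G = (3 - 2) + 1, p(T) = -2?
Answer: 7080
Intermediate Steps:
G = 2 (G = 1 + 1 = 2)
f(A) = 1 (f(A) = -2*(-2) - 3 = 4 - 3 = 1)
(-61 + f(G))*(-118) = (-61 + 1)*(-118) = -60*(-118) = 7080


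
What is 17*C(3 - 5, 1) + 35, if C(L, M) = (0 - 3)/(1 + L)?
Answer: 86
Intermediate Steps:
C(L, M) = -3/(1 + L)
17*C(3 - 5, 1) + 35 = 17*(-3/(1 + (3 - 5))) + 35 = 17*(-3/(1 - 2)) + 35 = 17*(-3/(-1)) + 35 = 17*(-3*(-1)) + 35 = 17*3 + 35 = 51 + 35 = 86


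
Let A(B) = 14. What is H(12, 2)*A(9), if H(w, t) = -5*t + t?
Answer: -112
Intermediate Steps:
H(w, t) = -4*t
H(12, 2)*A(9) = -4*2*14 = -8*14 = -112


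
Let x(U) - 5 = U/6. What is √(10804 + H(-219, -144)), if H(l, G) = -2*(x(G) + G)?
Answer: √11130 ≈ 105.50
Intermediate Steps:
x(U) = 5 + U/6
H(l, G) = -10 - 7*G/3 (H(l, G) = -2*((5 + G/6) + G) = -2*(5 + 7*G/6) = -10 - 7*G/3)
√(10804 + H(-219, -144)) = √(10804 + (-10 - 7/3*(-144))) = √(10804 + (-10 + 336)) = √(10804 + 326) = √11130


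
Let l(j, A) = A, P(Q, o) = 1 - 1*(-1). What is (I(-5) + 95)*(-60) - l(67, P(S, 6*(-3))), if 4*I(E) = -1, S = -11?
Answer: -5687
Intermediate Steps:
I(E) = -1/4 (I(E) = (1/4)*(-1) = -1/4)
P(Q, o) = 2 (P(Q, o) = 1 + 1 = 2)
(I(-5) + 95)*(-60) - l(67, P(S, 6*(-3))) = (-1/4 + 95)*(-60) - 1*2 = (379/4)*(-60) - 2 = -5685 - 2 = -5687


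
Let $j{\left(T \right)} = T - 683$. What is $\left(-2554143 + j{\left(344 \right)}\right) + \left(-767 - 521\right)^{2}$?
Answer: $-895538$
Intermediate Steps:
$j{\left(T \right)} = -683 + T$
$\left(-2554143 + j{\left(344 \right)}\right) + \left(-767 - 521\right)^{2} = \left(-2554143 + \left(-683 + 344\right)\right) + \left(-767 - 521\right)^{2} = \left(-2554143 - 339\right) + \left(-1288\right)^{2} = -2554482 + 1658944 = -895538$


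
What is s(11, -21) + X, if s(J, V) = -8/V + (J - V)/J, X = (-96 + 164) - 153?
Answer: -18875/231 ≈ -81.710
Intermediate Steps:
X = -85 (X = 68 - 153 = -85)
s(J, V) = -8/V + (J - V)/J
s(11, -21) + X = (1 - 8/(-21) - 1*(-21)/11) - 85 = (1 - 8*(-1/21) - 1*(-21)*1/11) - 85 = (1 + 8/21 + 21/11) - 85 = 760/231 - 85 = -18875/231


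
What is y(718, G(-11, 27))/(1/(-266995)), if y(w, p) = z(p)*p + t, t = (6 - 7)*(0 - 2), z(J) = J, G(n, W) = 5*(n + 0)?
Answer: -808193865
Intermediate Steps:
G(n, W) = 5*n
t = 2 (t = -1*(-2) = 2)
y(w, p) = 2 + p² (y(w, p) = p*p + 2 = p² + 2 = 2 + p²)
y(718, G(-11, 27))/(1/(-266995)) = (2 + (5*(-11))²)/(1/(-266995)) = (2 + (-55)²)/(-1/266995) = (2 + 3025)*(-266995) = 3027*(-266995) = -808193865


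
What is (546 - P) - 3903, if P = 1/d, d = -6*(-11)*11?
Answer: -2437183/726 ≈ -3357.0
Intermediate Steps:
d = 726 (d = 66*11 = 726)
P = 1/726 ≈ 0.0013774
(546 - P) - 3903 = (546 - 1*1/726) - 3903 = (546 - 1/726) - 3903 = 396395/726 - 3903 = -2437183/726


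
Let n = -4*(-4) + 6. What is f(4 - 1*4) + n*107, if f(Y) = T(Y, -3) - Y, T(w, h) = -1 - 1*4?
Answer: 2349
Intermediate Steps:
T(w, h) = -5 (T(w, h) = -1 - 4 = -5)
f(Y) = -5 - Y
n = 22 (n = 16 + 6 = 22)
f(4 - 1*4) + n*107 = (-5 - (4 - 1*4)) + 22*107 = (-5 - (4 - 4)) + 2354 = (-5 - 1*0) + 2354 = (-5 + 0) + 2354 = -5 + 2354 = 2349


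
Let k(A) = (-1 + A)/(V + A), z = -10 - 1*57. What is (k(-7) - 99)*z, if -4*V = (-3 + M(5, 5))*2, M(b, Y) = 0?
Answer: 71891/11 ≈ 6535.5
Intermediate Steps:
z = -67 (z = -10 - 57 = -67)
V = 3/2 (V = -(-3 + 0)*2/4 = -(-3)*2/4 = -¼*(-6) = 3/2 ≈ 1.5000)
k(A) = (-1 + A)/(3/2 + A)
(k(-7) - 99)*z = (2*(-1 - 7)/(3 + 2*(-7)) - 99)*(-67) = (2*(-8)/(3 - 14) - 99)*(-67) = (2*(-8)/(-11) - 99)*(-67) = (2*(-1/11)*(-8) - 99)*(-67) = (16/11 - 99)*(-67) = -1073/11*(-67) = 71891/11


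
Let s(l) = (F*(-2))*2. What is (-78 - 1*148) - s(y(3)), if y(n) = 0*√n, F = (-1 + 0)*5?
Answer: -246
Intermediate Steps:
F = -5 (F = -1*5 = -5)
y(n) = 0
s(l) = 20 (s(l) = -5*(-2)*2 = 10*2 = 20)
(-78 - 1*148) - s(y(3)) = (-78 - 1*148) - 1*20 = (-78 - 148) - 20 = -226 - 20 = -246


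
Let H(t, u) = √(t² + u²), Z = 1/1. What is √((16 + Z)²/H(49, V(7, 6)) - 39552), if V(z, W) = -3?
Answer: √(-229721971200 + 696490*√2410)/2410 ≈ 198.86*I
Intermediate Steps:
Z = 1
√((16 + Z)²/H(49, V(7, 6)) - 39552) = √((16 + 1)²/(√(49² + (-3)²)) - 39552) = √(17²/(√(2401 + 9)) - 39552) = √(289/(√2410) - 39552) = √(289*(√2410/2410) - 39552) = √(289*√2410/2410 - 39552) = √(-39552 + 289*√2410/2410)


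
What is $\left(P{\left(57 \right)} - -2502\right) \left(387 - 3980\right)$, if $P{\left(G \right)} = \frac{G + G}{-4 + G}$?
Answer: $- \frac{476862960}{53} \approx -8.9974 \cdot 10^{6}$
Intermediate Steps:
$P{\left(G \right)} = \frac{2 G}{-4 + G}$
$\left(P{\left(57 \right)} - -2502\right) \left(387 - 3980\right) = \left(2 \cdot 57 \frac{1}{-4 + 57} - -2502\right) \left(387 - 3980\right) = \left(2 \cdot 57 \cdot \frac{1}{53} + 2502\right) \left(-3593\right) = \left(\frac{114}{53} + 2502\right) \left(-3593\right) = \frac{132720}{53} \left(-3593\right) = - \frac{476862960}{53}$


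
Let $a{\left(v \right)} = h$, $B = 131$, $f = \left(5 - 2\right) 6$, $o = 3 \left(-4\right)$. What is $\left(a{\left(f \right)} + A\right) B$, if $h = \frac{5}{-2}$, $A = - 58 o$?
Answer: $\frac{181697}{2} \approx 90849.0$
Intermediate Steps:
$o = -12$
$f = 18$ ($f = 3 \cdot 6 = 18$)
$A = 696$ ($A = \left(-58\right) \left(-12\right) = 696$)
$h = - \frac{5}{2}$ ($h = 5 \left(- \frac{1}{2}\right) = - \frac{5}{2} \approx -2.5$)
$a{\left(v \right)} = - \frac{5}{2}$
$\left(a{\left(f \right)} + A\right) B = \left(- \frac{5}{2} + 696\right) 131 = \frac{1387}{2} \cdot 131 = \frac{181697}{2}$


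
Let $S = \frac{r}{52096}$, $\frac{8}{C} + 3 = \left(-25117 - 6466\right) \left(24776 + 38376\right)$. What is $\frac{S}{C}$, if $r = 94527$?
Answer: $- \frac{188536901295213}{416768} \approx -4.5238 \cdot 10^{8}$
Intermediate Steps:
$C = - \frac{8}{1994529619}$ ($C = \frac{8}{-3 + \left(-25117 - 6466\right) \left(24776 + 38376\right)} = \frac{8}{-3 - 1994529616} = \frac{8}{-1994529619} = 8 \left(- \frac{1}{1994529619}\right) = - \frac{8}{1994529619} \approx -4.011 \cdot 10^{-9}$)
$S = \frac{94527}{52096} \approx 1.8145$
$\frac{S}{C} = \frac{94527}{52096 \left(- \frac{8}{1994529619}\right)} = \frac{94527}{52096} \left(- \frac{1994529619}{8}\right) = - \frac{188536901295213}{416768}$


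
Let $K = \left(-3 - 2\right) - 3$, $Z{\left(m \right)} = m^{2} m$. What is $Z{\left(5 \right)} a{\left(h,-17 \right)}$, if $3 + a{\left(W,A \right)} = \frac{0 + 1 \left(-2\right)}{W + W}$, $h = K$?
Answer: $- \frac{2875}{8} \approx -359.38$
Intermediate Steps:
$Z{\left(m \right)} = m^{3}$
$K = -8$ ($K = -5 - 3 = -8$)
$h = -8$
$a{\left(W,A \right)} = -3 - \frac{1}{W}$ ($a{\left(W,A \right)} = -3 + \frac{0 + 1 \left(-2\right)}{W + W} = -3 + \frac{0 - 2}{2 W} = -3 - 2 \frac{1}{2 W} = -3 - \frac{1}{W}$)
$Z{\left(5 \right)} a{\left(h,-17 \right)} = 5^{3} \left(-3 - \frac{1}{-8}\right) = 125 \left(-3 - - \frac{1}{8}\right) = 125 \left(-3 + \frac{1}{8}\right) = 125 \left(- \frac{23}{8}\right) = - \frac{2875}{8}$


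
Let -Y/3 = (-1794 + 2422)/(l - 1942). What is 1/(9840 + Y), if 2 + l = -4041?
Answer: 1995/19631428 ≈ 0.00010162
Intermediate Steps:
l = -4043 (l = -2 - 4041 = -4043)
Y = 628/1995 (Y = -3*(-1794 + 2422)/(-4043 - 1942) = -1884/(-5985) = -1884*(-1)/5985 = -3*(-628/5985) = 628/1995 ≈ 0.31479)
1/(9840 + Y) = 1/(9840 + 628/1995) = 1/(19631428/1995) = 1995/19631428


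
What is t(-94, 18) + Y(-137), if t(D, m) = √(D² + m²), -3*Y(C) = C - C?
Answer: 2*√2290 ≈ 95.708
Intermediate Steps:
Y(C) = 0 (Y(C) = -(C - C)/3 = -⅓*0 = 0)
t(-94, 18) + Y(-137) = √((-94)² + 18²) + 0 = √(8836 + 324) + 0 = √9160 + 0 = 2*√2290 + 0 = 2*√2290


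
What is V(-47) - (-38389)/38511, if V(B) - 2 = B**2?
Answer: 85186210/38511 ≈ 2212.0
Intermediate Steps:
V(B) = 2 + B**2
V(-47) - (-38389)/38511 = (2 + (-47)**2) - (-38389)/38511 = (2 + 2209) - (-38389)/38511 = 2211 - 1*(-38389/38511) = 2211 + 38389/38511 = 85186210/38511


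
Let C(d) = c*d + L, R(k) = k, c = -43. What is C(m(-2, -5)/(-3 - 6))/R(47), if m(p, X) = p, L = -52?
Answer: -554/423 ≈ -1.3097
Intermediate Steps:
C(d) = -52 - 43*d (C(d) = -43*d - 52 = -52 - 43*d)
C(m(-2, -5)/(-3 - 6))/R(47) = (-52 - (-86)/(-3 - 6))/47 = (-52 - (-86)/(-9))*(1/47) = (-52 - (-86)*(-1)/9)*(1/47) = (-52 - 43*2/9)*(1/47) = (-52 - 86/9)*(1/47) = -554/9*1/47 = -554/423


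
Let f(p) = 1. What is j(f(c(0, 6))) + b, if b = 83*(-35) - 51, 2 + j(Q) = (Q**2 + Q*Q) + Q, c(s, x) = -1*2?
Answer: -2955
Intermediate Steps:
c(s, x) = -2
j(Q) = -2 + Q + 2*Q**2 (j(Q) = -2 + ((Q**2 + Q*Q) + Q) = -2 + ((Q**2 + Q**2) + Q) = -2 + (2*Q**2 + Q) = -2 + (Q + 2*Q**2) = -2 + Q + 2*Q**2)
b = -2956 (b = -2905 - 51 = -2956)
j(f(c(0, 6))) + b = (-2 + 1 + 2*1**2) - 2956 = (-2 + 1 + 2*1) - 2956 = (-2 + 1 + 2) - 2956 = 1 - 2956 = -2955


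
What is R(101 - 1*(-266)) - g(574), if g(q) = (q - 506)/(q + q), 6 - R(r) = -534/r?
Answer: 778993/105329 ≈ 7.3958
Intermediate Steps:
R(r) = 6 + 534/r (R(r) = 6 - (-534)/r = 6 + 534/r)
g(q) = (-506 + q)/(2*q) (g(q) = (-506 + q)/((2*q)) = (-506 + q)*(1/(2*q)) = (-506 + q)/(2*q))
R(101 - 1*(-266)) - g(574) = (6 + 534/(101 - 1*(-266))) - (-506 + 574)/(2*574) = (6 + 534/(101 + 266)) - 68/(2*574) = (6 + 534/367) - 1*17/287 = (6 + 534*(1/367)) - 17/287 = (6 + 534/367) - 17/287 = 2736/367 - 17/287 = 778993/105329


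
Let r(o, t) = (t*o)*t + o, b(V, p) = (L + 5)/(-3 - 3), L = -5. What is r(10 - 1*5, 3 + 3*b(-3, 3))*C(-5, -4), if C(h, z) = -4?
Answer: -200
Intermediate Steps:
b(V, p) = 0 (b(V, p) = (-5 + 5)/(-3 - 3) = 0/(-6) = 0*(-⅙) = 0)
r(o, t) = o + o*t² (r(o, t) = (o*t)*t + o = o*t² + o = o + o*t²)
r(10 - 1*5, 3 + 3*b(-3, 3))*C(-5, -4) = ((10 - 1*5)*(1 + (3 + 3*0)²))*(-4) = ((10 - 5)*(1 + (3 + 0)²))*(-4) = (5*(1 + 3²))*(-4) = (5*(1 + 9))*(-4) = (5*10)*(-4) = 50*(-4) = -200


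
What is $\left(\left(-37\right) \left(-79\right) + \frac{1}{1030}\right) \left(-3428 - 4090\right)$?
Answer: $- \frac{11317187469}{515} \approx -2.1975 \cdot 10^{7}$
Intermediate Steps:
$\left(\left(-37\right) \left(-79\right) + \frac{1}{1030}\right) \left(-3428 - 4090\right) = \left(2923 + \frac{1}{1030}\right) \left(-7518\right) = \frac{3010691}{1030} \left(-7518\right) = - \frac{11317187469}{515}$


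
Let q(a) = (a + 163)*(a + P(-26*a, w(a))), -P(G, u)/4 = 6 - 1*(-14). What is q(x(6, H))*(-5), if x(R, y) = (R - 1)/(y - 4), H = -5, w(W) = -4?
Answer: 5299750/81 ≈ 65429.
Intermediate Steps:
P(G, u) = -80 (P(G, u) = -4*(6 - 1*(-14)) = -4*(6 + 14) = -4*20 = -80)
x(R, y) = (-1 + R)/(-4 + y)
q(a) = (-80 + a)*(163 + a) (q(a) = (a + 163)*(a - 80) = (163 + a)*(-80 + a) = (-80 + a)*(163 + a))
q(x(6, H))*(-5) = (-13040 + ((-1 + 6)/(-4 - 5))² + 83*((-1 + 6)/(-4 - 5)))*(-5) = (-13040 + (5/(-9))² + 83*(5/(-9)))*(-5) = (-13040 + (-⅑*5)² + 83*(-⅑*5))*(-5) = (-13040 + (-5/9)² + 83*(-5/9))*(-5) = (-13040 + 25/81 - 415/9)*(-5) = -1059950/81*(-5) = 5299750/81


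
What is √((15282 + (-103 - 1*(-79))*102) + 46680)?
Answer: √59514 ≈ 243.95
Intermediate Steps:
√((15282 + (-103 - 1*(-79))*102) + 46680) = √((15282 + (-103 + 79)*102) + 46680) = √((15282 - 24*102) + 46680) = √((15282 - 2448) + 46680) = √(12834 + 46680) = √59514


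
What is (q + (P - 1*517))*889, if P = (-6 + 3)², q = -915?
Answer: -1265047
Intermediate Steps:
P = 9 (P = (-3)² = 9)
(q + (P - 1*517))*889 = (-915 + (9 - 1*517))*889 = (-915 + (9 - 517))*889 = (-915 - 508)*889 = -1423*889 = -1265047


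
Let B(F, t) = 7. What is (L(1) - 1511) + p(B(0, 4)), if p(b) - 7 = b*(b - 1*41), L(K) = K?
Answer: -1741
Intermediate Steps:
p(b) = 7 + b*(-41 + b) (p(b) = 7 + b*(b - 1*41) = 7 + b*(b - 41) = 7 + b*(-41 + b))
(L(1) - 1511) + p(B(0, 4)) = (1 - 1511) + (7 + 7² - 41*7) = -1510 + (7 + 49 - 287) = -1510 - 231 = -1741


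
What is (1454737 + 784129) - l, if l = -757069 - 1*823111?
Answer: 3819046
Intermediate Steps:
l = -1580180 (l = -757069 - 823111 = -1580180)
(1454737 + 784129) - l = (1454737 + 784129) - 1*(-1580180) = 2238866 + 1580180 = 3819046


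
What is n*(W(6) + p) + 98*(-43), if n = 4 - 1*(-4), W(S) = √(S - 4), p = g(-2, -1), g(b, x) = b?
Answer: -4230 + 8*√2 ≈ -4218.7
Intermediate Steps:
p = -2
W(S) = √(-4 + S)
n = 8 (n = 4 + 4 = 8)
n*(W(6) + p) + 98*(-43) = 8*(√(-4 + 6) - 2) + 98*(-43) = 8*(√2 - 2) - 4214 = 8*(-2 + √2) - 4214 = (-16 + 8*√2) - 4214 = -4230 + 8*√2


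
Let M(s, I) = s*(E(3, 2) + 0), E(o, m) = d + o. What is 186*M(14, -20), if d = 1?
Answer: 10416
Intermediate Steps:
E(o, m) = 1 + o
M(s, I) = 4*s (M(s, I) = s*((1 + 3) + 0) = s*(4 + 0) = s*4 = 4*s)
186*M(14, -20) = 186*(4*14) = 186*56 = 10416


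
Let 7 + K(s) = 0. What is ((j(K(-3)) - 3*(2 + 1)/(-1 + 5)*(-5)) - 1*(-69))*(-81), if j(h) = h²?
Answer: -41877/4 ≈ -10469.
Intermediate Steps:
K(s) = -7 (K(s) = -7 + 0 = -7)
((j(K(-3)) - 3*(2 + 1)/(-1 + 5)*(-5)) - 1*(-69))*(-81) = (((-7)² - 3*(2 + 1)/(-1 + 5)*(-5)) - 1*(-69))*(-81) = ((49 - 3*3/4*(-5)) + 69)*(-81) = ((49 - 3*3*(¼)*(-5)) + 69)*(-81) = ((49 - 9*(-5)/4) + 69)*(-81) = ((49 - 3*(-15/4)) + 69)*(-81) = ((49 + 45/4) + 69)*(-81) = (241/4 + 69)*(-81) = (517/4)*(-81) = -41877/4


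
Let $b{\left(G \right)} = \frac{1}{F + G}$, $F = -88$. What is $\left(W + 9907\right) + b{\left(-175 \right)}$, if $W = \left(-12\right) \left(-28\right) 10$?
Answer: $\frac{3489220}{263} \approx 13267.0$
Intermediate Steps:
$W = 3360$ ($W = 336 \cdot 10 = 3360$)
$b{\left(G \right)} = \frac{1}{-88 + G}$
$\left(W + 9907\right) + b{\left(-175 \right)} = \left(3360 + 9907\right) + \frac{1}{-88 - 175} = 13267 + \frac{1}{-263} = 13267 - \frac{1}{263} = \frac{3489220}{263}$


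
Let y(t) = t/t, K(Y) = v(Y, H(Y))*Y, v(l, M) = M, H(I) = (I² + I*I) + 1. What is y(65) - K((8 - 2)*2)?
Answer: -3467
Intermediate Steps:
H(I) = 1 + 2*I² (H(I) = (I² + I²) + 1 = 2*I² + 1 = 1 + 2*I²)
K(Y) = Y*(1 + 2*Y²) (K(Y) = (1 + 2*Y²)*Y = Y*(1 + 2*Y²))
y(t) = 1
y(65) - K((8 - 2)*2) = 1 - ((8 - 2)*2 + 2*((8 - 2)*2)³) = 1 - (6*2 + 2*(6*2)³) = 1 - (12 + 2*12³) = 1 - (12 + 2*1728) = 1 - (12 + 3456) = 1 - 1*3468 = 1 - 3468 = -3467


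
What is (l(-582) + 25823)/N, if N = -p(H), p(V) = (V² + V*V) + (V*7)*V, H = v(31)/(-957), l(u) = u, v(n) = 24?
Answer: -2568549401/576 ≈ -4.4593e+6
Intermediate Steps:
H = -8/319 (H = 24/(-957) = 24*(-1/957) = -8/319 ≈ -0.025078)
p(V) = 9*V² (p(V) = (V² + V²) + (7*V)*V = 2*V² + 7*V² = 9*V²)
N = -576/101761 (N = -9*(-8/319)² = -9*64/101761 = -1*576/101761 = -576/101761 ≈ -0.0056603)
(l(-582) + 25823)/N = (-582 + 25823)/(-576/101761) = 25241*(-101761/576) = -2568549401/576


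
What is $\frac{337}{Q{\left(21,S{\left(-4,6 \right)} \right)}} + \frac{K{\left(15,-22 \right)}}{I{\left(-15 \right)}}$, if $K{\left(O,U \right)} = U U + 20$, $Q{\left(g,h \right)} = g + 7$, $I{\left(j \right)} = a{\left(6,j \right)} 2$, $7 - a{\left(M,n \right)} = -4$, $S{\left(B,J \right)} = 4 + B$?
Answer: $\frac{10763}{308} \approx 34.945$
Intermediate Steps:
$a{\left(M,n \right)} = 11$ ($a{\left(M,n \right)} = 7 - -4 = 7 + 4 = 11$)
$I{\left(j \right)} = 22$ ($I{\left(j \right)} = 11 \cdot 2 = 22$)
$Q{\left(g,h \right)} = 7 + g$
$K{\left(O,U \right)} = 20 + U^{2}$ ($K{\left(O,U \right)} = U^{2} + 20 = 20 + U^{2}$)
$\frac{337}{Q{\left(21,S{\left(-4,6 \right)} \right)}} + \frac{K{\left(15,-22 \right)}}{I{\left(-15 \right)}} = \frac{337}{7 + 21} + \frac{20 + \left(-22\right)^{2}}{22} = \frac{337}{28} + \left(20 + 484\right) \frac{1}{22} = 337 \cdot \frac{1}{28} + 504 \cdot \frac{1}{22} = \frac{337}{28} + \frac{252}{11} = \frac{10763}{308}$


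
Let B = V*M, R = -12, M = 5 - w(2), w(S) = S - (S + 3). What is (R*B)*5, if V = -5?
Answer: 2400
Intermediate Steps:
w(S) = -3 (w(S) = S - (3 + S) = S + (-3 - S) = -3)
M = 8 (M = 5 - 1*(-3) = 5 + 3 = 8)
B = -40 (B = -5*8 = -40)
(R*B)*5 = -12*(-40)*5 = 480*5 = 2400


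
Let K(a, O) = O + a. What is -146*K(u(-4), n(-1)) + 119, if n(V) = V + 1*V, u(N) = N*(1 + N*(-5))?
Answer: 12675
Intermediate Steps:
u(N) = N*(1 - 5*N)
n(V) = 2*V (n(V) = V + V = 2*V)
-146*K(u(-4), n(-1)) + 119 = -146*(2*(-1) - 4*(1 - 5*(-4))) + 119 = -146*(-2 - 4*(1 + 20)) + 119 = -146*(-2 - 4*21) + 119 = -146*(-2 - 84) + 119 = -146*(-86) + 119 = 12556 + 119 = 12675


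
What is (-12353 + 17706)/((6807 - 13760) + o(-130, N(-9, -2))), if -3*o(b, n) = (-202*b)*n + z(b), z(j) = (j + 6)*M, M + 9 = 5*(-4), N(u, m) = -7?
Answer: 16059/159365 ≈ 0.10077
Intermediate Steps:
M = -29 (M = -9 + 5*(-4) = -9 - 20 = -29)
z(j) = -174 - 29*j (z(j) = (j + 6)*(-29) = (6 + j)*(-29) = -174 - 29*j)
o(b, n) = 58 + 29*b/3 + 202*b*n/3 (o(b, n) = -((-202*b)*n + (-174 - 29*b))/3 = -(-202*b*n + (-174 - 29*b))/3 = -(-174 - 29*b - 202*b*n)/3 = 58 + 29*b/3 + 202*b*n/3)
(-12353 + 17706)/((6807 - 13760) + o(-130, N(-9, -2))) = (-12353 + 17706)/((6807 - 13760) + (58 + (29/3)*(-130) + (202/3)*(-130)*(-7))) = 5353/(-6953 + (58 - 3770/3 + 183820/3)) = 5353/(-6953 + 180224/3) = 5353/(159365/3) = 5353*(3/159365) = 16059/159365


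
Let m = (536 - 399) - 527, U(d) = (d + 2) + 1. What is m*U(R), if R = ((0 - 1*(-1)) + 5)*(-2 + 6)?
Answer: -10530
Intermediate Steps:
R = 24 (R = ((0 + 1) + 5)*4 = (1 + 5)*4 = 6*4 = 24)
U(d) = 3 + d (U(d) = (2 + d) + 1 = 3 + d)
m = -390 (m = 137 - 527 = -390)
m*U(R) = -390*(3 + 24) = -390*27 = -10530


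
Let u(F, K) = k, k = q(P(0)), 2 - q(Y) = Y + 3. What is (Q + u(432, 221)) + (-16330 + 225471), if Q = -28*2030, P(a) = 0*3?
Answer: 152300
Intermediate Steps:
P(a) = 0
q(Y) = -1 - Y (q(Y) = 2 - (Y + 3) = 2 - (3 + Y) = 2 + (-3 - Y) = -1 - Y)
k = -1 (k = -1 - 1*0 = -1 + 0 = -1)
u(F, K) = -1
Q = -56840
(Q + u(432, 221)) + (-16330 + 225471) = (-56840 - 1) + (-16330 + 225471) = -56841 + 209141 = 152300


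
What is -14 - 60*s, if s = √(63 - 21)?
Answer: -14 - 60*√42 ≈ -402.84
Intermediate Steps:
s = √42 ≈ 6.4807
-14 - 60*s = -14 - 60*√42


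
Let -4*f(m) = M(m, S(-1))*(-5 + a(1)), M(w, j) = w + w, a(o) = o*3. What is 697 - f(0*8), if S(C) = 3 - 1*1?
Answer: 697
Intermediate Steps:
S(C) = 2 (S(C) = 3 - 1 = 2)
a(o) = 3*o
M(w, j) = 2*w
f(m) = m (f(m) = -2*m*(-5 + 3*1)/4 = -2*m*(-5 + 3)/4 = -2*m*(-2)/4 = -(-1)*m = m)
697 - f(0*8) = 697 - 0*8 = 697 - 1*0 = 697 + 0 = 697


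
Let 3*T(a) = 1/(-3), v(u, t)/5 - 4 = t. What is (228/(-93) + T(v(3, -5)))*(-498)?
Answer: 118690/93 ≈ 1276.2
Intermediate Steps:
v(u, t) = 20 + 5*t
T(a) = -1/9 (T(a) = (1/3)/(-3) = (1/3)*(-1/3) = -1/9)
(228/(-93) + T(v(3, -5)))*(-498) = (228/(-93) - 1/9)*(-498) = (228*(-1/93) - 1/9)*(-498) = (-76/31 - 1/9)*(-498) = -715/279*(-498) = 118690/93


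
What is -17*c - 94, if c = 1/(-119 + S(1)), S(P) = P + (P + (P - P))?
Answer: -10981/117 ≈ -93.855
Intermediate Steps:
S(P) = 2*P (S(P) = P + (P + 0) = P + P = 2*P)
c = -1/117 (c = 1/(-119 + 2*1) = 1/(-119 + 2) = 1/(-117) = -1/117 ≈ -0.0085470)
-17*c - 94 = -17*(-1/117) - 94 = 17/117 - 94 = -10981/117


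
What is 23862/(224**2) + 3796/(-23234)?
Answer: 90985403/291447296 ≈ 0.31218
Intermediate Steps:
23862/(224**2) + 3796/(-23234) = 23862/50176 + 3796*(-1/23234) = 23862*(1/50176) - 1898/11617 = 11931/25088 - 1898/11617 = 90985403/291447296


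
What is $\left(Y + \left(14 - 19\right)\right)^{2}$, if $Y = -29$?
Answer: $1156$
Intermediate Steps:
$\left(Y + \left(14 - 19\right)\right)^{2} = \left(-29 + \left(14 - 19\right)\right)^{2} = \left(-29 - 5\right)^{2} = \left(-34\right)^{2} = 1156$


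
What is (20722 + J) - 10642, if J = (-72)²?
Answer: 15264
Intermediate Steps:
J = 5184
(20722 + J) - 10642 = (20722 + 5184) - 10642 = 25906 - 10642 = 15264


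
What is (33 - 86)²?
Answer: 2809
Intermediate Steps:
(33 - 86)² = (-53)² = 2809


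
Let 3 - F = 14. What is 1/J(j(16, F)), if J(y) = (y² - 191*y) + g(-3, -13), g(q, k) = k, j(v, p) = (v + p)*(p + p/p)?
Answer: 1/12037 ≈ 8.3077e-5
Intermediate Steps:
F = -11 (F = 3 - 1*14 = 3 - 14 = -11)
j(v, p) = (1 + p)*(p + v) (j(v, p) = (p + v)*(p + 1) = (p + v)*(1 + p) = (1 + p)*(p + v))
J(y) = -13 + y² - 191*y (J(y) = (y² - 191*y) - 13 = -13 + y² - 191*y)
1/J(j(16, F)) = 1/(-13 + (-11 + 16 + (-11)² - 11*16)² - 191*(-11 + 16 + (-11)² - 11*16)) = 1/(-13 + (-11 + 16 + 121 - 176)² - 191*(-11 + 16 + 121 - 176)) = 1/(-13 + (-50)² - 191*(-50)) = 1/(-13 + 2500 + 9550) = 1/12037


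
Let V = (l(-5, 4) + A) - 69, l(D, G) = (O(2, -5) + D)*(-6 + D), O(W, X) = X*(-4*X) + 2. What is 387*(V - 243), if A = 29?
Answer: 328950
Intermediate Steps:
O(W, X) = 2 - 4*X² (O(W, X) = -4*X² + 2 = 2 - 4*X²)
l(D, G) = (-98 + D)*(-6 + D) (l(D, G) = ((2 - 4*(-5)²) + D)*(-6 + D) = ((2 - 4*25) + D)*(-6 + D) = ((2 - 100) + D)*(-6 + D) = (-98 + D)*(-6 + D))
V = 1093 (V = ((588 + (-5)² - 104*(-5)) + 29) - 69 = ((588 + 25 + 520) + 29) - 69 = (1133 + 29) - 69 = 1162 - 69 = 1093)
387*(V - 243) = 387*(1093 - 243) = 387*850 = 328950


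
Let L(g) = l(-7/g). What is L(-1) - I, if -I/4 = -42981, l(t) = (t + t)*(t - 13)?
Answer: -172008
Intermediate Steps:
l(t) = 2*t*(-13 + t) (l(t) = (2*t)*(-13 + t) = 2*t*(-13 + t))
I = 171924 (I = -4*(-42981) = 171924)
L(g) = -14*(-13 - 7/g)/g (L(g) = 2*(-7/g)*(-13 - 7/g) = -14*(-13 - 7/g)/g)
L(-1) - I = 14*(7 + 13*(-1))/(-1)**2 - 1*171924 = 14*1*(7 - 13) - 171924 = 14*1*(-6) - 171924 = -84 - 171924 = -172008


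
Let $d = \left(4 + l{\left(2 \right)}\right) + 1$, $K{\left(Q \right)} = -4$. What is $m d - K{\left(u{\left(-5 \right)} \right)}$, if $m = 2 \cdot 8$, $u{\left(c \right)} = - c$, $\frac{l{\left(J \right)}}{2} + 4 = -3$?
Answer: $-140$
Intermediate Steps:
$l{\left(J \right)} = -14$ ($l{\left(J \right)} = -8 + 2 \left(-3\right) = -8 - 6 = -14$)
$d = -9$ ($d = \left(4 - 14\right) + 1 = -10 + 1 = -9$)
$m = 16$
$m d - K{\left(u{\left(-5 \right)} \right)} = 16 \left(-9\right) - -4 = -144 + 4 = -140$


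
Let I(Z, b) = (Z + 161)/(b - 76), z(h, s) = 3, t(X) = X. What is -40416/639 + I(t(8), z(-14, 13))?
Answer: -1019453/15549 ≈ -65.564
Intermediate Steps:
I(Z, b) = (161 + Z)/(-76 + b)
-40416/639 + I(t(8), z(-14, 13)) = -40416/639 + (161 + 8)/(-76 + 3) = -40416*1/639 + 169/(-73) = -13472/213 - 1/73*169 = -13472/213 - 169/73 = -1019453/15549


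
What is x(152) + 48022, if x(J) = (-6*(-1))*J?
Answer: 48934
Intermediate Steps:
x(J) = 6*J
x(152) + 48022 = 6*152 + 48022 = 912 + 48022 = 48934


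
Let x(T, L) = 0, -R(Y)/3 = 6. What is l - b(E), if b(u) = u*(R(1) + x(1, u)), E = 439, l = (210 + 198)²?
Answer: 174366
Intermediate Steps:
l = 166464 (l = 408² = 166464)
R(Y) = -18 (R(Y) = -3*6 = -18)
b(u) = -18*u (b(u) = u*(-18 + 0) = u*(-18) = -18*u)
l - b(E) = 166464 - (-18)*439 = 166464 - 1*(-7902) = 166464 + 7902 = 174366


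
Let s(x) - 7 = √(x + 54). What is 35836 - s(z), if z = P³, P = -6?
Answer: 35829 - 9*I*√2 ≈ 35829.0 - 12.728*I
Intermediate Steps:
z = -216 (z = (-6)³ = -216)
s(x) = 7 + √(54 + x) (s(x) = 7 + √(x + 54) = 7 + √(54 + x))
35836 - s(z) = 35836 - (7 + √(54 - 216)) = 35836 - (7 + √(-162)) = 35836 - (7 + 9*I*√2) = 35836 + (-7 - 9*I*√2) = 35829 - 9*I*√2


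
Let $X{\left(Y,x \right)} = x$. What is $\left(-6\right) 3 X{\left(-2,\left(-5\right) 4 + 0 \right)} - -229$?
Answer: $589$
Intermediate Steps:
$\left(-6\right) 3 X{\left(-2,\left(-5\right) 4 + 0 \right)} - -229 = \left(-6\right) 3 \left(\left(-5\right) 4 + 0\right) - -229 = - 18 \left(-20 + 0\right) + 229 = \left(-18\right) \left(-20\right) + 229 = 360 + 229 = 589$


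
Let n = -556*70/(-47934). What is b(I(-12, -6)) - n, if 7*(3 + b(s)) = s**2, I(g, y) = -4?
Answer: -256055/167769 ≈ -1.5262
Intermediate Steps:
b(s) = -3 + s**2/7
n = 19460/23967 (n = -38920*(-1/47934) = 19460/23967 ≈ 0.81195)
b(I(-12, -6)) - n = (-3 + (1/7)*(-4)**2) - 1*19460/23967 = (-3 + (1/7)*16) - 19460/23967 = (-3 + 16/7) - 19460/23967 = -5/7 - 19460/23967 = -256055/167769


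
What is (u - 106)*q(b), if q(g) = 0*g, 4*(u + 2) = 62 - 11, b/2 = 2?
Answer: 0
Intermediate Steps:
b = 4 (b = 2*2 = 4)
u = 43/4 (u = -2 + (62 - 11)/4 = -2 + (¼)*51 = -2 + 51/4 = 43/4 ≈ 10.750)
q(g) = 0
(u - 106)*q(b) = (43/4 - 106)*0 = -381/4*0 = 0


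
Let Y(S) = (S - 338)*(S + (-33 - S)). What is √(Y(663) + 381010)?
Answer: √370285 ≈ 608.51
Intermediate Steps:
Y(S) = 11154 - 33*S (Y(S) = (-338 + S)*(-33) = 11154 - 33*S)
√(Y(663) + 381010) = √((11154 - 33*663) + 381010) = √((11154 - 21879) + 381010) = √(-10725 + 381010) = √370285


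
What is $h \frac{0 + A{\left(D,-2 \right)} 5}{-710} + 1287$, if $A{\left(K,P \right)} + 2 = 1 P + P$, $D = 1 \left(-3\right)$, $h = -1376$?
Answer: $\frac{87249}{71} \approx 1228.9$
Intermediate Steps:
$D = -3$
$A{\left(K,P \right)} = -2 + 2 P$ ($A{\left(K,P \right)} = -2 + \left(1 P + P\right) = -2 + \left(P + P\right) = -2 + 2 P$)
$h \frac{0 + A{\left(D,-2 \right)} 5}{-710} + 1287 = - 1376 \frac{0 + \left(-2 + 2 \left(-2\right)\right) 5}{-710} + 1287 = - 1376 \left(0 + \left(-2 - 4\right) 5\right) \left(- \frac{1}{710}\right) + 1287 = - 1376 \left(0 - 30\right) \left(- \frac{1}{710}\right) + 1287 = - 1376 \left(\left(-30\right) \left(- \frac{1}{710}\right)\right) + 1287 = \left(-1376\right) \frac{3}{71} + 1287 = - \frac{4128}{71} + 1287 = \frac{87249}{71}$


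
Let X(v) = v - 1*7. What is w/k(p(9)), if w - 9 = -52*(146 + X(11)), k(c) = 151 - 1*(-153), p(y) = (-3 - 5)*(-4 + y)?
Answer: -7791/304 ≈ -25.628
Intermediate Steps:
X(v) = -7 + v (X(v) = v - 7 = -7 + v)
p(y) = 32 - 8*y (p(y) = -8*(-4 + y) = 32 - 8*y)
k(c) = 304 (k(c) = 151 + 153 = 304)
w = -7791 (w = 9 - 52*(146 + (-7 + 11)) = 9 - 52*(146 + 4) = 9 - 52*150 = 9 - 7800 = -7791)
w/k(p(9)) = -7791/304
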